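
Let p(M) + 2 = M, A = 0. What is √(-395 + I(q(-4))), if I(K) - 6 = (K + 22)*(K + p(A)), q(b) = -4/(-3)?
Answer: I*√3641/3 ≈ 20.114*I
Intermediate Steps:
q(b) = 4/3 (q(b) = -4*(-⅓) = 4/3)
p(M) = -2 + M
I(K) = 6 + (-2 + K)*(22 + K) (I(K) = 6 + (K + 22)*(K + (-2 + 0)) = 6 + (22 + K)*(K - 2) = 6 + (22 + K)*(-2 + K) = 6 + (-2 + K)*(22 + K))
√(-395 + I(q(-4))) = √(-395 + (-38 + (4/3)² + 20*(4/3))) = √(-395 + (-38 + 16/9 + 80/3)) = √(-395 - 86/9) = √(-3641/9) = I*√3641/3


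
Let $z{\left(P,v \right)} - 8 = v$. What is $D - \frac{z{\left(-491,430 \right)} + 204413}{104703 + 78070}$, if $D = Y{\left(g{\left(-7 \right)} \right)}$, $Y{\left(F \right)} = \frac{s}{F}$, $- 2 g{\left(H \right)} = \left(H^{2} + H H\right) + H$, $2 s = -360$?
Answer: $\frac{47156839}{16632343} \approx 2.8353$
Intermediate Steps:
$s = -180$ ($s = \frac{1}{2} \left(-360\right) = -180$)
$z{\left(P,v \right)} = 8 + v$
$g{\left(H \right)} = - H^{2} - \frac{H}{2}$ ($g{\left(H \right)} = - \frac{\left(H^{2} + H H\right) + H}{2} = - \frac{\left(H^{2} + H^{2}\right) + H}{2} = - \frac{2 H^{2} + H}{2} = - \frac{H + 2 H^{2}}{2} = - H^{2} - \frac{H}{2}$)
$Y{\left(F \right)} = - \frac{180}{F}$
$D = \frac{360}{91}$ ($D = - \frac{180}{\left(-1\right) \left(-7\right) \left(\frac{1}{2} - 7\right)} = - \frac{180}{\left(-1\right) \left(-7\right) \left(- \frac{13}{2}\right)} = - \frac{180}{- \frac{91}{2}} = \left(-180\right) \left(- \frac{2}{91}\right) = \frac{360}{91} \approx 3.956$)
$D - \frac{z{\left(-491,430 \right)} + 204413}{104703 + 78070} = \frac{360}{91} - \frac{\left(8 + 430\right) + 204413}{104703 + 78070} = \frac{360}{91} - \frac{438 + 204413}{182773} = \frac{360}{91} - 204851 \cdot \frac{1}{182773} = \frac{360}{91} - \frac{204851}{182773} = \frac{47156839}{16632343}$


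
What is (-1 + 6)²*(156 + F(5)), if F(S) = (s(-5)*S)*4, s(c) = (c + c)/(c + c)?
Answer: 4400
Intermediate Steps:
s(c) = 1 (s(c) = (2*c)/((2*c)) = (2*c)*(1/(2*c)) = 1)
F(S) = 4*S (F(S) = (1*S)*4 = S*4 = 4*S)
(-1 + 6)²*(156 + F(5)) = (-1 + 6)²*(156 + 4*5) = 5²*(156 + 20) = 25*176 = 4400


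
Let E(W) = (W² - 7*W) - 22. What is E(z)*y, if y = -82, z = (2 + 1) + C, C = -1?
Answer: 2624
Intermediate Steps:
z = 2 (z = (2 + 1) - 1 = 3 - 1 = 2)
E(W) = -22 + W² - 7*W
E(z)*y = (-22 + 2² - 7*2)*(-82) = (-22 + 4 - 14)*(-82) = -32*(-82) = 2624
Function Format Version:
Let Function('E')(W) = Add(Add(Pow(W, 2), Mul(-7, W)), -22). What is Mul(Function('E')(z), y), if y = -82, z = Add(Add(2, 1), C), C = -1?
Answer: 2624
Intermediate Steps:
z = 2 (z = Add(Add(2, 1), -1) = Add(3, -1) = 2)
Function('E')(W) = Add(-22, Pow(W, 2), Mul(-7, W))
Mul(Function('E')(z), y) = Mul(Add(-22, Pow(2, 2), Mul(-7, 2)), -82) = Mul(Add(-22, 4, -14), -82) = Mul(-32, -82) = 2624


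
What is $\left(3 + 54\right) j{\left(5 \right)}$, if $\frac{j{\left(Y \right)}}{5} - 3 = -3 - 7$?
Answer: $-1995$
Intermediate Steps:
$j{\left(Y \right)} = -35$ ($j{\left(Y \right)} = 15 + 5 \left(-3 - 7\right) = 15 + 5 \left(-10\right) = 15 - 50 = -35$)
$\left(3 + 54\right) j{\left(5 \right)} = \left(3 + 54\right) \left(-35\right) = 57 \left(-35\right) = -1995$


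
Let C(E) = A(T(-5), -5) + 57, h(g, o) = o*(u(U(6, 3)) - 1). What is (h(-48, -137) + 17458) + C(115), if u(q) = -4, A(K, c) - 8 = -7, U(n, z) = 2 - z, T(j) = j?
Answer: 18201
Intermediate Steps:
A(K, c) = 1 (A(K, c) = 8 - 7 = 1)
h(g, o) = -5*o (h(g, o) = o*(-4 - 1) = o*(-5) = -5*o)
C(E) = 58 (C(E) = 1 + 57 = 58)
(h(-48, -137) + 17458) + C(115) = (-5*(-137) + 17458) + 58 = (685 + 17458) + 58 = 18143 + 58 = 18201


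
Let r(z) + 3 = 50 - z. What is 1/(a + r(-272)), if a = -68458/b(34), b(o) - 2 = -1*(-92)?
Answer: -47/19236 ≈ -0.0024433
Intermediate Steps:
r(z) = 47 - z (r(z) = -3 + (50 - z) = 47 - z)
b(o) = 94 (b(o) = 2 - 1*(-92) = 2 + 92 = 94)
a = -34229/47 (a = -68458/94 = -68458*1/94 = -34229/47 ≈ -728.28)
1/(a + r(-272)) = 1/(-34229/47 + (47 - 1*(-272))) = 1/(-34229/47 + (47 + 272)) = 1/(-34229/47 + 319) = 1/(-19236/47) = -47/19236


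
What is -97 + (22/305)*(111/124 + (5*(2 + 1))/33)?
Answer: -1832429/18910 ≈ -96.903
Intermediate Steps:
-97 + (22/305)*(111/124 + (5*(2 + 1))/33) = -97 + (22*(1/305))*(111*(1/124) + (5*3)*(1/33)) = -97 + 22*(111/124 + 15*(1/33))/305 = -97 + 22*(111/124 + 5/11)/305 = -97 + (22/305)*(1841/1364) = -97 + 1841/18910 = -1832429/18910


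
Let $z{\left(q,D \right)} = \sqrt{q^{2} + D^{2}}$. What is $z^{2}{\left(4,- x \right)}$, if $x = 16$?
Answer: $272$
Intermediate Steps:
$z{\left(q,D \right)} = \sqrt{D^{2} + q^{2}}$
$z^{2}{\left(4,- x \right)} = \left(\sqrt{\left(\left(-1\right) 16\right)^{2} + 4^{2}}\right)^{2} = \left(\sqrt{\left(-16\right)^{2} + 16}\right)^{2} = \left(\sqrt{256 + 16}\right)^{2} = \left(\sqrt{272}\right)^{2} = \left(4 \sqrt{17}\right)^{2} = 272$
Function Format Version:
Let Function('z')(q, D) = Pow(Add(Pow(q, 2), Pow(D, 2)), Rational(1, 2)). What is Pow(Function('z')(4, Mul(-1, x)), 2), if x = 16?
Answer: 272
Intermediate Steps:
Function('z')(q, D) = Pow(Add(Pow(D, 2), Pow(q, 2)), Rational(1, 2))
Pow(Function('z')(4, Mul(-1, x)), 2) = Pow(Pow(Add(Pow(Mul(-1, 16), 2), Pow(4, 2)), Rational(1, 2)), 2) = Pow(Pow(Add(Pow(-16, 2), 16), Rational(1, 2)), 2) = Pow(Pow(Add(256, 16), Rational(1, 2)), 2) = Pow(Pow(272, Rational(1, 2)), 2) = Pow(Mul(4, Pow(17, Rational(1, 2))), 2) = 272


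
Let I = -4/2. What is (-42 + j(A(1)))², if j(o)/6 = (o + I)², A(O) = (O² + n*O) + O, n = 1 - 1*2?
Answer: 1296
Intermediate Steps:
I = -2 (I = -4*½ = -2)
n = -1 (n = 1 - 2 = -1)
A(O) = O² (A(O) = (O² - O) + O = O²)
j(o) = 6*(-2 + o)² (j(o) = 6*(o - 2)² = 6*(-2 + o)²)
(-42 + j(A(1)))² = (-42 + 6*(-2 + 1²)²)² = (-42 + 6*(-2 + 1)²)² = (-42 + 6*(-1)²)² = (-42 + 6*1)² = (-42 + 6)² = (-36)² = 1296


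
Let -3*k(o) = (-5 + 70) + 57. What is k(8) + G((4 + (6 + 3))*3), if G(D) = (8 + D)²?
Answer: 6505/3 ≈ 2168.3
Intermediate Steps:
k(o) = -122/3 (k(o) = -((-5 + 70) + 57)/3 = -(65 + 57)/3 = -⅓*122 = -122/3)
k(8) + G((4 + (6 + 3))*3) = -122/3 + (8 + (4 + (6 + 3))*3)² = -122/3 + (8 + (4 + 9)*3)² = -122/3 + (8 + 13*3)² = -122/3 + (8 + 39)² = -122/3 + 47² = -122/3 + 2209 = 6505/3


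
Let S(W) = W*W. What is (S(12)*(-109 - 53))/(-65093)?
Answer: 23328/65093 ≈ 0.35838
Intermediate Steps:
S(W) = W**2
(S(12)*(-109 - 53))/(-65093) = (12**2*(-109 - 53))/(-65093) = (144*(-162))*(-1/65093) = -23328*(-1/65093) = 23328/65093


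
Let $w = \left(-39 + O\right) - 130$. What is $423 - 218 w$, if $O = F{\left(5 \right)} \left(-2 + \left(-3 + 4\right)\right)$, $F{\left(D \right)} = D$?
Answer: $38355$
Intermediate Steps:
$O = -5$ ($O = 5 \left(-2 + \left(-3 + 4\right)\right) = 5 \left(-2 + 1\right) = 5 \left(-1\right) = -5$)
$w = -174$ ($w = \left(-39 - 5\right) - 130 = -44 - 130 = -174$)
$423 - 218 w = 423 - -37932 = 423 + 37932 = 38355$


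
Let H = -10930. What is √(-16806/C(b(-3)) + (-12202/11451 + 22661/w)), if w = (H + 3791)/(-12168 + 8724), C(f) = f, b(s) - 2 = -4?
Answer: √8824986278353617/675609 ≈ 139.05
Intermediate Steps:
b(s) = -2 (b(s) = 2 - 4 = -2)
w = 7139/3444 (w = (-10930 + 3791)/(-12168 + 8724) = -7139/(-3444) = -7139*(-1/3444) = 7139/3444 ≈ 2.0729)
√(-16806/C(b(-3)) + (-12202/11451 + 22661/w)) = √(-16806/(-2) + (-12202/11451 + 22661/(7139/3444))) = √(-16806*(-½) + (-12202*1/11451 + 22661*(3444/7139))) = √(8403 + (-12202/11451 + 78044484/7139)) = √(8403 + 81236388746/7431699) = √(143684955443/7431699) = √8824986278353617/675609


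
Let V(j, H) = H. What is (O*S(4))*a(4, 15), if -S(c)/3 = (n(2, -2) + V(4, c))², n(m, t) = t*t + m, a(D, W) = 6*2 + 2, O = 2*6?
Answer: -50400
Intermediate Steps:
O = 12
a(D, W) = 14 (a(D, W) = 12 + 2 = 14)
n(m, t) = m + t² (n(m, t) = t² + m = m + t²)
S(c) = -3*(6 + c)² (S(c) = -3*((2 + (-2)²) + c)² = -3*((2 + 4) + c)² = -3*(6 + c)²)
(O*S(4))*a(4, 15) = (12*(-3*(6 + 4)²))*14 = (12*(-3*10²))*14 = (12*(-3*100))*14 = (12*(-300))*14 = -3600*14 = -50400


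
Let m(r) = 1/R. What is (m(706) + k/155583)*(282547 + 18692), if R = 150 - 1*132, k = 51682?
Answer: 4038309621/34574 ≈ 1.1680e+5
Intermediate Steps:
R = 18 (R = 150 - 132 = 18)
m(r) = 1/18
(m(706) + k/155583)*(282547 + 18692) = (1/18 + 51682/155583)*(282547 + 18692) = (1/18 + 51682*(1/155583))*301239 = (1/18 + 51682/155583)*301239 = (40217/103722)*301239 = 4038309621/34574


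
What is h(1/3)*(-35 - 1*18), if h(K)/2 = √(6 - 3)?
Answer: -106*√3 ≈ -183.60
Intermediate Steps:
h(K) = 2*√3 (h(K) = 2*√(6 - 3) = 2*√3)
h(1/3)*(-35 - 1*18) = (2*√3)*(-35 - 1*18) = (2*√3)*(-35 - 18) = (2*√3)*(-53) = -106*√3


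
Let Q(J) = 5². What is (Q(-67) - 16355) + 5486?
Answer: -10844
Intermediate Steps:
Q(J) = 25
(Q(-67) - 16355) + 5486 = (25 - 16355) + 5486 = -16330 + 5486 = -10844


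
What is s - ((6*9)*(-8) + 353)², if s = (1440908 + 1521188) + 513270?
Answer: 3469125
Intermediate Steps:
s = 3475366 (s = 2962096 + 513270 = 3475366)
s - ((6*9)*(-8) + 353)² = 3475366 - ((6*9)*(-8) + 353)² = 3475366 - (54*(-8) + 353)² = 3475366 - (-432 + 353)² = 3475366 - 1*(-79)² = 3475366 - 1*6241 = 3475366 - 6241 = 3469125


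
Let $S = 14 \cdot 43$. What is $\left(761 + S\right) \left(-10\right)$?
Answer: $-13630$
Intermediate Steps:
$S = 602$
$\left(761 + S\right) \left(-10\right) = \left(761 + 602\right) \left(-10\right) = 1363 \left(-10\right) = -13630$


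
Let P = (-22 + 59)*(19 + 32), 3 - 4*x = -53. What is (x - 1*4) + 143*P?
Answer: 269851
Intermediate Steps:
x = 14 (x = 3/4 - 1/4*(-53) = 3/4 + 53/4 = 14)
P = 1887 (P = 37*51 = 1887)
(x - 1*4) + 143*P = (14 - 1*4) + 143*1887 = (14 - 4) + 269841 = 10 + 269841 = 269851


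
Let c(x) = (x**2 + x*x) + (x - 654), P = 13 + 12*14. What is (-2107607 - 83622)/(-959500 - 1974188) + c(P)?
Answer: 190835661941/2933688 ≈ 65050.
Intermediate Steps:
P = 181 (P = 13 + 168 = 181)
c(x) = -654 + x + 2*x**2 (c(x) = (x**2 + x**2) + (-654 + x) = 2*x**2 + (-654 + x) = -654 + x + 2*x**2)
(-2107607 - 83622)/(-959500 - 1974188) + c(P) = (-2107607 - 83622)/(-959500 - 1974188) + (-654 + 181 + 2*181**2) = -2191229/(-2933688) + (-654 + 181 + 2*32761) = -2191229*(-1/2933688) + (-654 + 181 + 65522) = 2191229/2933688 + 65049 = 190835661941/2933688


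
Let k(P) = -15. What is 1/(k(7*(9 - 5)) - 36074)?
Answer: -1/36089 ≈ -2.7709e-5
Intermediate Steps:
1/(k(7*(9 - 5)) - 36074) = 1/(-15 - 36074) = 1/(-36089) = -1/36089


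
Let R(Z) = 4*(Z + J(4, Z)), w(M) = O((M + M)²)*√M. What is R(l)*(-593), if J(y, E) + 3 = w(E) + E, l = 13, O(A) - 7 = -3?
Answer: -54556 - 9488*√13 ≈ -88766.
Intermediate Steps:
O(A) = 4 (O(A) = 7 - 3 = 4)
w(M) = 4*√M
J(y, E) = -3 + E + 4*√E (J(y, E) = -3 + (4*√E + E) = -3 + (E + 4*√E) = -3 + E + 4*√E)
R(Z) = -12 + 8*Z + 16*√Z (R(Z) = 4*(Z + (-3 + Z + 4*√Z)) = 4*(-3 + 2*Z + 4*√Z) = -12 + 8*Z + 16*√Z)
R(l)*(-593) = (-12 + 8*13 + 16*√13)*(-593) = (-12 + 104 + 16*√13)*(-593) = (92 + 16*√13)*(-593) = -54556 - 9488*√13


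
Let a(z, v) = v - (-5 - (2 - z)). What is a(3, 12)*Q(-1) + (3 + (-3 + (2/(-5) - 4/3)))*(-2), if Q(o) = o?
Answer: -188/15 ≈ -12.533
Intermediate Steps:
a(z, v) = 7 + v - z (a(z, v) = v - (-5 + (-2 + z)) = v - (-7 + z) = v + (7 - z) = 7 + v - z)
a(3, 12)*Q(-1) + (3 + (-3 + (2/(-5) - 4/3)))*(-2) = (7 + 12 - 1*3)*(-1) + (3 + (-3 + (2/(-5) - 4/3)))*(-2) = (7 + 12 - 3)*(-1) + (3 + (-3 + (2*(-1/5) - 4*1/3)))*(-2) = 16*(-1) + (3 + (-3 + (-2/5 - 4/3)))*(-2) = -16 + (3 + (-3 - 26/15))*(-2) = -16 + (3 - 71/15)*(-2) = -16 - 26/15*(-2) = -16 + 52/15 = -188/15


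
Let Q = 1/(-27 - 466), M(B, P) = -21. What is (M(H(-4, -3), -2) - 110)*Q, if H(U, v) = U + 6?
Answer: 131/493 ≈ 0.26572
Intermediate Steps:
H(U, v) = 6 + U
Q = -1/493 (Q = 1/(-493) = -1/493 ≈ -0.0020284)
(M(H(-4, -3), -2) - 110)*Q = (-21 - 110)*(-1/493) = -131*(-1/493) = 131/493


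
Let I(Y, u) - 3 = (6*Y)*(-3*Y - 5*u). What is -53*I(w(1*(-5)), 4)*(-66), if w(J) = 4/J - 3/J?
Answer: 2298186/25 ≈ 91928.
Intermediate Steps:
w(J) = 1/J
I(Y, u) = 3 + 6*Y*(-5*u - 3*Y) (I(Y, u) = 3 + (6*Y)*(-3*Y - 5*u) = 3 + (6*Y)*(-5*u - 3*Y) = 3 + 6*Y*(-5*u - 3*Y))
-53*I(w(1*(-5)), 4)*(-66) = -53*(3 - 18*(1/(1*(-5)))² - 30*4/1*(-5))*(-66) = -53*(3 - 18*(1/(-5))² - 30*4/(-5))*(-66) = -53*(3 - 18*(-⅕)² - 30*(-⅕)*4)*(-66) = -53*(3 - 18*1/25 + 24)*(-66) = -53*(3 - 18/25 + 24)*(-66) = -53*657/25*(-66) = -34821/25*(-66) = 2298186/25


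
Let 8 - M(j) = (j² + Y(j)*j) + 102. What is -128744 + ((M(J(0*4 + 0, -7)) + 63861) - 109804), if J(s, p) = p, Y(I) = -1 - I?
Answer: -174788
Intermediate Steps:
M(j) = -94 - j² - j*(-1 - j) (M(j) = 8 - ((j² + (-1 - j)*j) + 102) = 8 - ((j² + j*(-1 - j)) + 102) = 8 - (102 + j² + j*(-1 - j)) = 8 + (-102 - j² - j*(-1 - j)) = -94 - j² - j*(-1 - j))
-128744 + ((M(J(0*4 + 0, -7)) + 63861) - 109804) = -128744 + (((-94 - 7) + 63861) - 109804) = -128744 + ((-101 + 63861) - 109804) = -128744 + (63760 - 109804) = -128744 - 46044 = -174788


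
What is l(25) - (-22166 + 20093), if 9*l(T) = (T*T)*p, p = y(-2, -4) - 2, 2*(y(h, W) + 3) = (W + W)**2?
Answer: 3948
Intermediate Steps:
y(h, W) = -3 + 2*W**2 (y(h, W) = -3 + (W + W)**2/2 = -3 + (2*W)**2/2 = -3 + (4*W**2)/2 = -3 + 2*W**2)
p = 27 (p = (-3 + 2*(-4)**2) - 2 = (-3 + 2*16) - 2 = (-3 + 32) - 2 = 29 - 2 = 27)
l(T) = 3*T**2 (l(T) = ((T*T)*27)/9 = (T**2*27)/9 = (27*T**2)/9 = 3*T**2)
l(25) - (-22166 + 20093) = 3*25**2 - (-22166 + 20093) = 3*625 - 1*(-2073) = 1875 + 2073 = 3948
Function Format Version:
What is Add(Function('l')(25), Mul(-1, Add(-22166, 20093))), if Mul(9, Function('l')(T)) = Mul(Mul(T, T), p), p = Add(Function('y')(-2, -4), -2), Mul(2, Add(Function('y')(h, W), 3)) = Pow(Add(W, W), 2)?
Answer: 3948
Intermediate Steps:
Function('y')(h, W) = Add(-3, Mul(2, Pow(W, 2))) (Function('y')(h, W) = Add(-3, Mul(Rational(1, 2), Pow(Add(W, W), 2))) = Add(-3, Mul(Rational(1, 2), Pow(Mul(2, W), 2))) = Add(-3, Mul(Rational(1, 2), Mul(4, Pow(W, 2)))) = Add(-3, Mul(2, Pow(W, 2))))
p = 27 (p = Add(Add(-3, Mul(2, Pow(-4, 2))), -2) = Add(Add(-3, Mul(2, 16)), -2) = Add(Add(-3, 32), -2) = Add(29, -2) = 27)
Function('l')(T) = Mul(3, Pow(T, 2)) (Function('l')(T) = Mul(Rational(1, 9), Mul(Mul(T, T), 27)) = Mul(Rational(1, 9), Mul(Pow(T, 2), 27)) = Mul(Rational(1, 9), Mul(27, Pow(T, 2))) = Mul(3, Pow(T, 2)))
Add(Function('l')(25), Mul(-1, Add(-22166, 20093))) = Add(Mul(3, Pow(25, 2)), Mul(-1, Add(-22166, 20093))) = Add(Mul(3, 625), Mul(-1, -2073)) = Add(1875, 2073) = 3948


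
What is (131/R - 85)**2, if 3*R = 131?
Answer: 6724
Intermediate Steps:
R = 131/3 (R = (1/3)*131 = 131/3 ≈ 43.667)
(131/R - 85)**2 = (131/(131/3) - 85)**2 = (131*(3/131) - 85)**2 = (3 - 85)**2 = (-82)**2 = 6724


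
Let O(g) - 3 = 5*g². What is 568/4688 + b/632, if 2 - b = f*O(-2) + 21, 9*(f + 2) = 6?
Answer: 77563/555528 ≈ 0.13962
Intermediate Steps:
f = -4/3 (f = -2 + (⅑)*6 = -2 + ⅔ = -4/3 ≈ -1.3333)
O(g) = 3 + 5*g²
b = 35/3 (b = 2 - (-4*(3 + 5*(-2)²)/3 + 21) = 2 - (-4*(3 + 5*4)/3 + 21) = 2 - (-4*(3 + 20)/3 + 21) = 2 - (-4/3*23 + 21) = 2 - (-92/3 + 21) = 2 - 1*(-29/3) = 2 + 29/3 = 35/3 ≈ 11.667)
568/4688 + b/632 = 568/4688 + (35/3)/632 = 568*(1/4688) + (35/3)*(1/632) = 71/586 + 35/1896 = 77563/555528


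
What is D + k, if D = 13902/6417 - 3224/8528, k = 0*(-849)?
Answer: 313679/175398 ≈ 1.7884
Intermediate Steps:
k = 0
D = 313679/175398 (D = 13902*(1/6417) - 3224*1/8528 = 4634/2139 - 31/82 = 313679/175398 ≈ 1.7884)
D + k = 313679/175398 + 0 = 313679/175398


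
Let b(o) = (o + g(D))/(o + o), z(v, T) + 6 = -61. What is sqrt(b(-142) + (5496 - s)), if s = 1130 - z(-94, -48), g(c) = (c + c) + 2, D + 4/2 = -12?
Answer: 3*sqrt(2408249)/71 ≈ 65.571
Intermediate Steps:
D = -14 (D = -2 - 12 = -14)
g(c) = 2 + 2*c (g(c) = 2*c + 2 = 2 + 2*c)
z(v, T) = -67 (z(v, T) = -6 - 61 = -67)
s = 1197 (s = 1130 - 1*(-67) = 1130 + 67 = 1197)
b(o) = (-26 + o)/(2*o) (b(o) = (o + (2 + 2*(-14)))/(o + o) = (o + (2 - 28))/((2*o)) = (o - 26)*(1/(2*o)) = (-26 + o)*(1/(2*o)) = (-26 + o)/(2*o))
sqrt(b(-142) + (5496 - s)) = sqrt((1/2)*(-26 - 142)/(-142) + (5496 - 1*1197)) = sqrt((1/2)*(-1/142)*(-168) + (5496 - 1197)) = sqrt(42/71 + 4299) = sqrt(305271/71) = 3*sqrt(2408249)/71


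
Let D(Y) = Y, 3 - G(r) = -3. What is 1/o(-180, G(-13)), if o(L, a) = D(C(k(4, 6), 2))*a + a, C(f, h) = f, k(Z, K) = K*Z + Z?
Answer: 1/174 ≈ 0.0057471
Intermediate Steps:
k(Z, K) = Z + K*Z
G(r) = 6 (G(r) = 3 - 1*(-3) = 3 + 3 = 6)
o(L, a) = 29*a (o(L, a) = (4*(1 + 6))*a + a = (4*7)*a + a = 28*a + a = 29*a)
1/o(-180, G(-13)) = 1/(29*6) = 1/174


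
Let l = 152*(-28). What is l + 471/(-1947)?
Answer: -2762301/649 ≈ -4256.2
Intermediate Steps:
l = -4256
l + 471/(-1947) = -4256 + 471/(-1947) = -4256 + 471*(-1/1947) = -4256 - 157/649 = -2762301/649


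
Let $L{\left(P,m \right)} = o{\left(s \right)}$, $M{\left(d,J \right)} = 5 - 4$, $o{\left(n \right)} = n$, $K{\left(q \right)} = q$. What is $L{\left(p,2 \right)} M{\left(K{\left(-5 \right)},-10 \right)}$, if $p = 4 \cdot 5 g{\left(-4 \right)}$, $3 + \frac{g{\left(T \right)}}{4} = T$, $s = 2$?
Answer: $2$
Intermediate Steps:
$g{\left(T \right)} = -12 + 4 T$
$M{\left(d,J \right)} = 1$ ($M{\left(d,J \right)} = 5 - 4 = 1$)
$p = -560$ ($p = 4 \cdot 5 \left(-12 + 4 \left(-4\right)\right) = 20 \left(-12 - 16\right) = 20 \left(-28\right) = -560$)
$L{\left(P,m \right)} = 2$
$L{\left(p,2 \right)} M{\left(K{\left(-5 \right)},-10 \right)} = 2 \cdot 1 = 2$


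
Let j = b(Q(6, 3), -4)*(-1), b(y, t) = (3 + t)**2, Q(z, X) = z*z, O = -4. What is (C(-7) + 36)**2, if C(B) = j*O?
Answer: 1600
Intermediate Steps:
Q(z, X) = z**2
j = -1 (j = (3 - 4)**2*(-1) = (-1)**2*(-1) = 1*(-1) = -1)
C(B) = 4 (C(B) = -1*(-4) = 4)
(C(-7) + 36)**2 = (4 + 36)**2 = 40**2 = 1600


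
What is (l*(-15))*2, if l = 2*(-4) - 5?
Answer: 390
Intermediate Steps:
l = -13 (l = -8 - 5 = -13)
(l*(-15))*2 = -13*(-15)*2 = 195*2 = 390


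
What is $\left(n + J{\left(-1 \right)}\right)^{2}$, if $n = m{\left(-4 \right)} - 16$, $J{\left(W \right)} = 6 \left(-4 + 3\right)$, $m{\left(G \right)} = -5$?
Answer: $729$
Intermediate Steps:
$J{\left(W \right)} = -6$ ($J{\left(W \right)} = 6 \left(-1\right) = -6$)
$n = -21$ ($n = -5 - 16 = -21$)
$\left(n + J{\left(-1 \right)}\right)^{2} = \left(-21 - 6\right)^{2} = \left(-27\right)^{2} = 729$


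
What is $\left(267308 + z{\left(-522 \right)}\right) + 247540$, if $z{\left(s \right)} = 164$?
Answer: $515012$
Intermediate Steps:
$\left(267308 + z{\left(-522 \right)}\right) + 247540 = \left(267308 + 164\right) + 247540 = 267472 + 247540 = 515012$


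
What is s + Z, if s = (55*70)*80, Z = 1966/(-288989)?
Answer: 89008610034/288989 ≈ 3.0800e+5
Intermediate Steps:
Z = -1966/288989 (Z = 1966*(-1/288989) = -1966/288989 ≈ -0.0068030)
s = 308000 (s = 3850*80 = 308000)
s + Z = 308000 - 1966/288989 = 89008610034/288989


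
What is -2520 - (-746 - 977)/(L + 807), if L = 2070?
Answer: -7248317/2877 ≈ -2519.4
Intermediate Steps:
-2520 - (-746 - 977)/(L + 807) = -2520 - (-746 - 977)/(2070 + 807) = -2520 - (-1723)/2877 = -2520 - 1*(-1723/2877) = -2520 + 1723/2877 = -7248317/2877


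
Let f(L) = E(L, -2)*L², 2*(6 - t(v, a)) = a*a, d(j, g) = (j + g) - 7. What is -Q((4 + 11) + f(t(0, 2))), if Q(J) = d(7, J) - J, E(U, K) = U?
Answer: 0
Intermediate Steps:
d(j, g) = -7 + g + j (d(j, g) = (g + j) - 7 = -7 + g + j)
t(v, a) = 6 - a²/2 (t(v, a) = 6 - a*a/2 = 6 - a²/2)
f(L) = L³ (f(L) = L*L² = L³)
Q(J) = 0 (Q(J) = (-7 + J + 7) - J = J - J = 0)
-Q((4 + 11) + f(t(0, 2))) = -1*0 = 0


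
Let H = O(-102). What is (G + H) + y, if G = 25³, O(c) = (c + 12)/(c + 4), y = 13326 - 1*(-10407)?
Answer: 1928587/49 ≈ 39359.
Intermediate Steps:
y = 23733 (y = 13326 + 10407 = 23733)
O(c) = (12 + c)/(4 + c)
H = 45/49 (H = (12 - 102)/(4 - 102) = -90/(-98) = -1/98*(-90) = 45/49 ≈ 0.91837)
G = 15625
(G + H) + y = (15625 + 45/49) + 23733 = 765670/49 + 23733 = 1928587/49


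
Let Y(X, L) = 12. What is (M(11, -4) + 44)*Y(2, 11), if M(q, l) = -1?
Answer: 516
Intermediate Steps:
(M(11, -4) + 44)*Y(2, 11) = (-1 + 44)*12 = 43*12 = 516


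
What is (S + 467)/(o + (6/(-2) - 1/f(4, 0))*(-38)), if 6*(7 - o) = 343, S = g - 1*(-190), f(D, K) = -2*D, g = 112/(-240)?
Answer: 39392/3545 ≈ 11.112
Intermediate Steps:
g = -7/15 (g = 112*(-1/240) = -7/15 ≈ -0.46667)
S = 2843/15 (S = -7/15 - 1*(-190) = -7/15 + 190 = 2843/15 ≈ 189.53)
o = -301/6 (o = 7 - ⅙*343 = 7 - 343/6 = -301/6 ≈ -50.167)
(S + 467)/(o + (6/(-2) - 1/f(4, 0))*(-38)) = (2843/15 + 467)/(-301/6 + (6/(-2) - 1/((-2*4)))*(-38)) = 9848/(15*(-301/6 + (6*(-½) - 1/(-8))*(-38))) = 9848/(15*(-301/6 + (-3 - 1*(-⅛))*(-38))) = 9848/(15*(-301/6 + (-3 + ⅛)*(-38))) = 9848/(15*(-301/6 - 23/8*(-38))) = 9848/(15*(-301/6 + 437/4)) = 9848/(15*(709/12)) = (9848/15)*(12/709) = 39392/3545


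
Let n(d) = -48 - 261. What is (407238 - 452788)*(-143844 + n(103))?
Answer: 6566169150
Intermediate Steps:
n(d) = -309
(407238 - 452788)*(-143844 + n(103)) = (407238 - 452788)*(-143844 - 309) = -45550*(-144153) = 6566169150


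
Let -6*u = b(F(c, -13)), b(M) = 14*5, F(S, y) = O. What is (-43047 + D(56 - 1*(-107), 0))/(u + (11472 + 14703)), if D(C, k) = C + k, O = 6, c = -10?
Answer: -64326/39245 ≈ -1.6391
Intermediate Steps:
F(S, y) = 6
b(M) = 70
u = -35/3 (u = -⅙*70 = -35/3 ≈ -11.667)
(-43047 + D(56 - 1*(-107), 0))/(u + (11472 + 14703)) = (-43047 + ((56 - 1*(-107)) + 0))/(-35/3 + (11472 + 14703)) = (-43047 + ((56 + 107) + 0))/(-35/3 + 26175) = (-43047 + (163 + 0))/(78490/3) = (-43047 + 163)*(3/78490) = -42884*3/78490 = -64326/39245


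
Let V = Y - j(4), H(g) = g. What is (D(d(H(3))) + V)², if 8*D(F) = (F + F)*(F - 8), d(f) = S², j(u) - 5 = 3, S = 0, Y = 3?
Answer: 25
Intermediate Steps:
j(u) = 8 (j(u) = 5 + 3 = 8)
d(f) = 0 (d(f) = 0² = 0)
V = -5 (V = 3 - 1*8 = 3 - 8 = -5)
D(F) = F*(-8 + F)/4 (D(F) = ((F + F)*(F - 8))/8 = ((2*F)*(-8 + F))/8 = (2*F*(-8 + F))/8 = F*(-8 + F)/4)
(D(d(H(3))) + V)² = ((¼)*0*(-8 + 0) - 5)² = ((¼)*0*(-8) - 5)² = (0 - 5)² = (-5)² = 25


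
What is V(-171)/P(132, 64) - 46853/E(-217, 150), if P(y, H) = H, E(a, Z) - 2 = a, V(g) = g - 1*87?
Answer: 1471561/6880 ≈ 213.89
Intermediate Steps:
V(g) = -87 + g (V(g) = g - 87 = -87 + g)
E(a, Z) = 2 + a
V(-171)/P(132, 64) - 46853/E(-217, 150) = (-87 - 171)/64 - 46853/(2 - 217) = -258*1/64 - 46853/(-215) = -129/32 - 46853*(-1/215) = -129/32 + 46853/215 = 1471561/6880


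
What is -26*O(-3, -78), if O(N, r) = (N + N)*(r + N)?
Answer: -12636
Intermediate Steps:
O(N, r) = 2*N*(N + r) (O(N, r) = (2*N)*(N + r) = 2*N*(N + r))
-26*O(-3, -78) = -52*(-3)*(-3 - 78) = -52*(-3)*(-81) = -26*486 = -12636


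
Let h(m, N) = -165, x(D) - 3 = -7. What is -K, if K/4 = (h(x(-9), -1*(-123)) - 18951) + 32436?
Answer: -53280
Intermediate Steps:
x(D) = -4 (x(D) = 3 - 7 = -4)
K = 53280 (K = 4*((-165 - 18951) + 32436) = 4*(-19116 + 32436) = 4*13320 = 53280)
-K = -1*53280 = -53280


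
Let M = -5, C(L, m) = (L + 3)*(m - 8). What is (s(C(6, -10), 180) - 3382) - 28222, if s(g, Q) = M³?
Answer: -31729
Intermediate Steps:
C(L, m) = (-8 + m)*(3 + L) (C(L, m) = (3 + L)*(-8 + m) = (-8 + m)*(3 + L))
s(g, Q) = -125 (s(g, Q) = (-5)³ = -125)
(s(C(6, -10), 180) - 3382) - 28222 = (-125 - 3382) - 28222 = -3507 - 28222 = -31729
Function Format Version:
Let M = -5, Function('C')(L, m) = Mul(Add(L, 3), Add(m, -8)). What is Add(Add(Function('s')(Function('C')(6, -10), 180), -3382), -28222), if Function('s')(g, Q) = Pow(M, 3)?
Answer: -31729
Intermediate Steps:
Function('C')(L, m) = Mul(Add(-8, m), Add(3, L)) (Function('C')(L, m) = Mul(Add(3, L), Add(-8, m)) = Mul(Add(-8, m), Add(3, L)))
Function('s')(g, Q) = -125 (Function('s')(g, Q) = Pow(-5, 3) = -125)
Add(Add(Function('s')(Function('C')(6, -10), 180), -3382), -28222) = Add(Add(-125, -3382), -28222) = Add(-3507, -28222) = -31729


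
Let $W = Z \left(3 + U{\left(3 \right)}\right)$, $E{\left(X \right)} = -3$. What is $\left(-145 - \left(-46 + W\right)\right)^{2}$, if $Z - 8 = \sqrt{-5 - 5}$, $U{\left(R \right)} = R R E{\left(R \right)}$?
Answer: $2889 + 4464 i \sqrt{10} \approx 2889.0 + 14116.0 i$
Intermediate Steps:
$U{\left(R \right)} = - 3 R^{2}$ ($U{\left(R \right)} = R R \left(-3\right) = R^{2} \left(-3\right) = - 3 R^{2}$)
$Z = 8 + i \sqrt{10}$ ($Z = 8 + \sqrt{-5 - 5} = 8 + \sqrt{-10} = 8 + i \sqrt{10} \approx 8.0 + 3.1623 i$)
$W = -192 - 24 i \sqrt{10}$ ($W = \left(8 + i \sqrt{10}\right) \left(3 - 3 \cdot 3^{2}\right) = \left(8 + i \sqrt{10}\right) \left(3 - 27\right) = \left(8 + i \sqrt{10}\right) \left(-24\right) = -192 - 24 i \sqrt{10} \approx -192.0 - 75.895 i$)
$\left(-145 - \left(-46 + W\right)\right)^{2} = \left(-145 + \left(46 - \left(-192 - 24 i \sqrt{10}\right)\right)\right)^{2} = \left(-145 + \left(46 + \left(192 + 24 i \sqrt{10}\right)\right)\right)^{2} = \left(-145 + \left(238 + 24 i \sqrt{10}\right)\right)^{2} = \left(93 + 24 i \sqrt{10}\right)^{2}$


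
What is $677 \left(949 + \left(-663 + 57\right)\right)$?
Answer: $232211$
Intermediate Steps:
$677 \left(949 + \left(-663 + 57\right)\right) = 677 \left(949 - 606\right) = 677 \cdot 343 = 232211$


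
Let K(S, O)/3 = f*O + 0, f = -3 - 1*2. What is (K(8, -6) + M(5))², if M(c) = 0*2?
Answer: 8100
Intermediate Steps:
M(c) = 0
f = -5 (f = -3 - 2 = -5)
K(S, O) = -15*O (K(S, O) = 3*(-5*O + 0) = 3*(-5*O) = -15*O)
(K(8, -6) + M(5))² = (-15*(-6) + 0)² = (90 + 0)² = 90² = 8100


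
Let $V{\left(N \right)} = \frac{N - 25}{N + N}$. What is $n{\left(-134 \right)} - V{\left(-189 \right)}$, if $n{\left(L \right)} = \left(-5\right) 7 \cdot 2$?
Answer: $- \frac{13337}{189} \approx -70.566$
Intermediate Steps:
$n{\left(L \right)} = -70$ ($n{\left(L \right)} = \left(-35\right) 2 = -70$)
$V{\left(N \right)} = \frac{-25 + N}{2 N}$
$n{\left(-134 \right)} - V{\left(-189 \right)} = -70 - \frac{-25 - 189}{2 \left(-189\right)} = -70 - \frac{1}{2} \left(- \frac{1}{189}\right) \left(-214\right) = -70 - \frac{107}{189} = - \frac{13337}{189}$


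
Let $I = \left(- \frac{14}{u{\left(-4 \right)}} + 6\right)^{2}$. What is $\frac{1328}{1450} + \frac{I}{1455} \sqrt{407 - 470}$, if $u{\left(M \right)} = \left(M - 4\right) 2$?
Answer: $\frac{664}{725} + \frac{605 i \sqrt{7}}{6208} \approx 0.91586 + 0.25784 i$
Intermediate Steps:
$u{\left(M \right)} = -8 + 2 M$ ($u{\left(M \right)} = \left(-4 + M\right) 2 = -8 + 2 M$)
$I = \frac{3025}{64}$ ($I = \left(- \frac{14}{-8 + 2 \left(-4\right)} + 6\right)^{2} = \left(- \frac{14}{-8 - 8} + 6\right)^{2} = \left(- \frac{14}{-16} + 6\right)^{2} = \left(\left(-14\right) \left(- \frac{1}{16}\right) + 6\right)^{2} = \left(\frac{7}{8} + 6\right)^{2} = \left(\frac{55}{8}\right)^{2} = \frac{3025}{64} \approx 47.266$)
$\frac{1328}{1450} + \frac{I}{1455} \sqrt{407 - 470} = \frac{1328}{1450} + \frac{3025}{64 \cdot 1455} \sqrt{407 - 470} = 1328 \cdot \frac{1}{1450} + \frac{3025}{64} \cdot \frac{1}{1455} \sqrt{-63} = \frac{664}{725} + \frac{605 \cdot 3 i \sqrt{7}}{18624} = \frac{664}{725} + \frac{605 i \sqrt{7}}{6208}$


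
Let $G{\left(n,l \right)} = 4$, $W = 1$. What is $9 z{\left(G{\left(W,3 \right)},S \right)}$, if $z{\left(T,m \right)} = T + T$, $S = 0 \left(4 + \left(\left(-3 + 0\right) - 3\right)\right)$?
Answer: $72$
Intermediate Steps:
$S = 0$ ($S = 0 \left(4 - 6\right) = 0 \left(-2\right) = 0$)
$z{\left(T,m \right)} = 2 T$
$9 z{\left(G{\left(W,3 \right)},S \right)} = 9 \cdot 2 \cdot 4 = 9 \cdot 8 = 72$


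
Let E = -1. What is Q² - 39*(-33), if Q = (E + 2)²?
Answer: 1288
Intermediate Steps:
Q = 1 (Q = (-1 + 2)² = 1² = 1)
Q² - 39*(-33) = 1² - 39*(-33) = 1 + 1287 = 1288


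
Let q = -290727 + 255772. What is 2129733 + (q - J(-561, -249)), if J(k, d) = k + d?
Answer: 2095588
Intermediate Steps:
J(k, d) = d + k
q = -34955
2129733 + (q - J(-561, -249)) = 2129733 + (-34955 - (-249 - 561)) = 2129733 + (-34955 - 1*(-810)) = 2129733 + (-34955 + 810) = 2129733 - 34145 = 2095588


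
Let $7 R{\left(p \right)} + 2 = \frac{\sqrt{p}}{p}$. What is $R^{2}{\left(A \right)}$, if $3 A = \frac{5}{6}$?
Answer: $\frac{38}{245} - \frac{12 \sqrt{10}}{245} \approx 0.00021497$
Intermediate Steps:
$A = \frac{5}{18}$ ($A = \frac{5 \cdot \frac{1}{6}}{3} = \frac{1}{3} \cdot \frac{5}{6} = \frac{5}{18} \approx 0.27778$)
$R{\left(p \right)} = - \frac{2}{7} + \frac{1}{7 \sqrt{p}}$ ($R{\left(p \right)} = - \frac{2}{7} + \frac{\frac{1}{p} \sqrt{p}}{7} = - \frac{2}{7} + \frac{1}{7 \sqrt{p}}$)
$R^{2}{\left(A \right)} = \left(- \frac{2}{7} + \frac{1}{7 \frac{\sqrt{10}}{6}}\right)^{2} = \left(- \frac{2}{7} + \frac{\frac{3}{5} \sqrt{10}}{7}\right)^{2} = \left(- \frac{2}{7} + \frac{3 \sqrt{10}}{35}\right)^{2}$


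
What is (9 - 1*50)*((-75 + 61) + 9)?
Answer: 205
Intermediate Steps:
(9 - 1*50)*((-75 + 61) + 9) = (9 - 50)*(-14 + 9) = -41*(-5) = 205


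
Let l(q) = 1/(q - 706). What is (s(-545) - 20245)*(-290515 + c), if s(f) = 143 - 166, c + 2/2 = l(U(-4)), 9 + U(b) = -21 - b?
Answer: 359178877257/61 ≈ 5.8882e+9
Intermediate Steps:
U(b) = -30 - b (U(b) = -9 + (-21 - b) = -30 - b)
l(q) = 1/(-706 + q)
c = -733/732 (c = -1 + 1/(-706 + (-30 - 1*(-4))) = -1 + 1/(-706 + (-30 + 4)) = -1 + 1/(-706 - 26) = -1 + 1/(-732) = -1 - 1/732 = -733/732 ≈ -1.0014)
s(f) = -23
(s(-545) - 20245)*(-290515 + c) = (-23 - 20245)*(-290515 - 733/732) = -20268*(-212657713/732) = 359178877257/61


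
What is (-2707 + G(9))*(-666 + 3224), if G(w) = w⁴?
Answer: 9858532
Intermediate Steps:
(-2707 + G(9))*(-666 + 3224) = (-2707 + 9⁴)*(-666 + 3224) = (-2707 + 6561)*2558 = 3854*2558 = 9858532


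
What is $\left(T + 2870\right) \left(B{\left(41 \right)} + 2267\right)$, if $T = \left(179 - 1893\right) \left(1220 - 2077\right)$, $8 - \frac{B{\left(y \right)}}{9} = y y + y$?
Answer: $-19366995112$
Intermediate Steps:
$B{\left(y \right)} = 72 - 9 y - 9 y^{2}$ ($B{\left(y \right)} = 72 - 9 \left(y y + y\right) = 72 - 9 \left(y^{2} + y\right) = 72 - 9 \left(y + y^{2}\right) = 72 - \left(9 y + 9 y^{2}\right) = 72 - 9 y - 9 y^{2}$)
$T = 1468898$ ($T = \left(-1714\right) \left(-857\right) = 1468898$)
$\left(T + 2870\right) \left(B{\left(41 \right)} + 2267\right) = \left(1468898 + 2870\right) \left(\left(72 - 369 - 9 \cdot 41^{2}\right) + 2267\right) = 1471768 \left(\left(72 - 369 - 15129\right) + 2267\right) = 1471768 \left(-15426 + 2267\right) = 1471768 \left(-13159\right) = -19366995112$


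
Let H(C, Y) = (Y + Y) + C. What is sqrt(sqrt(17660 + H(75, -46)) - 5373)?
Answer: sqrt(-5373 + sqrt(17643)) ≈ 72.389*I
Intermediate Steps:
H(C, Y) = C + 2*Y (H(C, Y) = 2*Y + C = C + 2*Y)
sqrt(sqrt(17660 + H(75, -46)) - 5373) = sqrt(sqrt(17660 + (75 + 2*(-46))) - 5373) = sqrt(sqrt(17660 + (75 - 92)) - 5373) = sqrt(sqrt(17660 - 17) - 5373) = sqrt(sqrt(17643) - 5373) = sqrt(-5373 + sqrt(17643))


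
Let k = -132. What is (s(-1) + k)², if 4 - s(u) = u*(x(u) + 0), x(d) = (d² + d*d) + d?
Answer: 16129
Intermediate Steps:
x(d) = d + 2*d² (x(d) = (d² + d²) + d = 2*d² + d = d + 2*d²)
s(u) = 4 - u²*(1 + 2*u) (s(u) = 4 - u*(u*(1 + 2*u) + 0) = 4 - u*u*(1 + 2*u) = 4 - u²*(1 + 2*u))
(s(-1) + k)² = ((4 - 1*(-1)² - 2*(-1)³) - 132)² = ((4 - 1*1 - 2*(-1)) - 132)² = ((4 - 1 + 2) - 132)² = (5 - 132)² = (-127)² = 16129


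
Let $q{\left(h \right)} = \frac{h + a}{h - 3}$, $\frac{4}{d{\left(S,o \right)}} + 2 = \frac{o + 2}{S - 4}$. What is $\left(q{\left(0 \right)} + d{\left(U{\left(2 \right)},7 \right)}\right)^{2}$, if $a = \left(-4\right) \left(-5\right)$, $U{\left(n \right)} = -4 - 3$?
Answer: $\frac{565504}{8649} \approx 65.384$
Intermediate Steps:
$U{\left(n \right)} = -7$ ($U{\left(n \right)} = -4 - 3 = -7$)
$d{\left(S,o \right)} = \frac{4}{-2 + \frac{2 + o}{-4 + S}}$ ($d{\left(S,o \right)} = \frac{4}{-2 + \frac{o + 2}{S - 4}} = \frac{4}{-2 + \frac{2 + o}{-4 + S}}$)
$a = 20$
$q{\left(h \right)} = \frac{20 + h}{-3 + h}$ ($q{\left(h \right)} = \frac{h + 20}{h - 3} = \frac{20 + h}{-3 + h}$)
$\left(q{\left(0 \right)} + d{\left(U{\left(2 \right)},7 \right)}\right)^{2} = \left(\frac{20 + 0}{-3 + 0} + \frac{4 \left(-4 - 7\right)}{10 + 7 - -14}\right)^{2} = \left(\frac{1}{-3} \cdot 20 + 4 \frac{1}{10 + 7 + 14} \left(-11\right)\right)^{2} = \left(\left(- \frac{1}{3}\right) 20 + 4 \cdot \frac{1}{31} \left(-11\right)\right)^{2} = \left(- \frac{20}{3} + 4 \cdot \frac{1}{31} \left(-11\right)\right)^{2} = \left(- \frac{20}{3} - \frac{44}{31}\right)^{2} = \left(- \frac{752}{93}\right)^{2} = \frac{565504}{8649}$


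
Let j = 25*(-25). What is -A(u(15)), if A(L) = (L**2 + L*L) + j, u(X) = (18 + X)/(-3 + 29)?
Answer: 210161/338 ≈ 621.78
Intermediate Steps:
u(X) = 9/13 + X/26 (u(X) = (18 + X)/26 = (18 + X)*(1/26) = 9/13 + X/26)
j = -625
A(L) = -625 + 2*L**2 (A(L) = (L**2 + L*L) - 625 = (L**2 + L**2) - 625 = 2*L**2 - 625 = -625 + 2*L**2)
-A(u(15)) = -(-625 + 2*(9/13 + (1/26)*15)**2) = -(-625 + 2*(9/13 + 15/26)**2) = -(-625 + 2*(33/26)**2) = -(-625 + 2*(1089/676)) = -(-625 + 1089/338) = -1*(-210161/338) = 210161/338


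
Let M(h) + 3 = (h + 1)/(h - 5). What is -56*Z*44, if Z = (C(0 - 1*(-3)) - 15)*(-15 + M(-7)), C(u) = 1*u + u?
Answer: -388080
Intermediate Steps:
C(u) = 2*u (C(u) = u + u = 2*u)
M(h) = -3 + (1 + h)/(-5 + h) (M(h) = -3 + (h + 1)/(h - 5) = -3 + (1 + h)/(-5 + h))
Z = 315/2 (Z = (2*(0 - 1*(-3)) - 15)*(-15 + 2*(8 - 1*(-7))/(-5 - 7)) = (2*(0 + 3) - 15)*(-15 + 2*(8 + 7)/(-12)) = (2*3 - 15)*(-15 + 2*(-1/12)*15) = (6 - 15)*(-15 - 5/2) = -9*(-35/2) = 315/2 ≈ 157.50)
-56*Z*44 = -56*315/2*44 = -8820*44 = -388080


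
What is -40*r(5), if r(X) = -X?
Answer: 200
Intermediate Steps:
-40*r(5) = -(-40)*5 = -40*(-5) = 200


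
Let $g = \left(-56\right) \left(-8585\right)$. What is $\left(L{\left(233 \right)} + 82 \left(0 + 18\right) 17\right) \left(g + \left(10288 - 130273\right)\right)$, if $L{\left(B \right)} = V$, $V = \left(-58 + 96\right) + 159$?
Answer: $9123638975$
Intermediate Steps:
$g = 480760$
$V = 197$ ($V = 38 + 159 = 197$)
$L{\left(B \right)} = 197$
$\left(L{\left(233 \right)} + 82 \left(0 + 18\right) 17\right) \left(g + \left(10288 - 130273\right)\right) = \left(197 + 82 \left(0 + 18\right) 17\right) \left(480760 + \left(10288 - 130273\right)\right) = \left(197 + 82 \cdot 18 \cdot 17\right) \left(480760 + \left(10288 - 130273\right)\right) = \left(197 + 82 \cdot 306\right) \left(480760 - 119985\right) = \left(197 + 25092\right) 360775 = 25289 \cdot 360775 = 9123638975$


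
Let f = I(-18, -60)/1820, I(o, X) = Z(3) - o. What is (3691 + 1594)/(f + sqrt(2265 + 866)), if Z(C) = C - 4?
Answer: -163517900/10371124111 + 17506034000*sqrt(3131)/10371124111 ≈ 94.435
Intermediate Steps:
Z(C) = -4 + C
I(o, X) = -1 - o (I(o, X) = (-4 + 3) - o = -1 - o)
f = 17/1820 (f = (-1 - 1*(-18))/1820 = (-1 + 18)*(1/1820) = 17*(1/1820) = 17/1820 ≈ 0.0093407)
(3691 + 1594)/(f + sqrt(2265 + 866)) = (3691 + 1594)/(17/1820 + sqrt(2265 + 866)) = 5285/(17/1820 + sqrt(3131))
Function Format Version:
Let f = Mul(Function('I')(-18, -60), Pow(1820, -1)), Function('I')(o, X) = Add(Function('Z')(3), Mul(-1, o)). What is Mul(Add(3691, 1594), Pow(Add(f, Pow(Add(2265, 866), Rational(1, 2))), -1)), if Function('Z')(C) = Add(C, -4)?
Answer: Add(Rational(-163517900, 10371124111), Mul(Rational(17506034000, 10371124111), Pow(3131, Rational(1, 2)))) ≈ 94.435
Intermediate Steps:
Function('Z')(C) = Add(-4, C)
Function('I')(o, X) = Add(-1, Mul(-1, o)) (Function('I')(o, X) = Add(Add(-4, 3), Mul(-1, o)) = Add(-1, Mul(-1, o)))
f = Rational(17, 1820) (f = Mul(Add(-1, Mul(-1, -18)), Pow(1820, -1)) = Mul(Add(-1, 18), Rational(1, 1820)) = Mul(17, Rational(1, 1820)) = Rational(17, 1820) ≈ 0.0093407)
Mul(Add(3691, 1594), Pow(Add(f, Pow(Add(2265, 866), Rational(1, 2))), -1)) = Mul(Add(3691, 1594), Pow(Add(Rational(17, 1820), Pow(Add(2265, 866), Rational(1, 2))), -1)) = Mul(5285, Pow(Add(Rational(17, 1820), Pow(3131, Rational(1, 2))), -1))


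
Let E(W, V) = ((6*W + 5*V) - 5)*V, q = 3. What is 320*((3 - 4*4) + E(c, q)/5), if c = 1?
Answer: -1088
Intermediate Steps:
E(W, V) = V*(-5 + 5*V + 6*W) (E(W, V) = ((5*V + 6*W) - 5)*V = (-5 + 5*V + 6*W)*V = V*(-5 + 5*V + 6*W))
320*((3 - 4*4) + E(c, q)/5) = 320*((3 - 4*4) + (3*(-5 + 5*3 + 6*1))/5) = 320*((3 - 16) + (3*(-5 + 15 + 6))*(⅕)) = 320*(-13 + (3*16)*(⅕)) = 320*(-13 + 48*(⅕)) = 320*(-13 + 48/5) = 320*(-17/5) = -1088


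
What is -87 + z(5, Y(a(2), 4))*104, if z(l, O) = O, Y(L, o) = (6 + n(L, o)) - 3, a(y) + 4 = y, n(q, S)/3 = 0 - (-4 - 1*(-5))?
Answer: -87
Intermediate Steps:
n(q, S) = -3 (n(q, S) = 3*(0 - (-4 - 1*(-5))) = 3*(0 - (-4 + 5)) = 3*(0 - 1*1) = 3*(0 - 1) = 3*(-1) = -3)
a(y) = -4 + y
Y(L, o) = 0 (Y(L, o) = (6 - 3) - 3 = 3 - 3 = 0)
-87 + z(5, Y(a(2), 4))*104 = -87 + 0*104 = -87 + 0 = -87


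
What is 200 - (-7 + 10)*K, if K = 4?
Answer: 188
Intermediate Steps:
200 - (-7 + 10)*K = 200 - (-7 + 10)*4 = 200 - 3*4 = 200 - 1*12 = 200 - 12 = 188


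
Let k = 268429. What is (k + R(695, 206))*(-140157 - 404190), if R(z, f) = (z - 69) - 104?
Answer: -146402669997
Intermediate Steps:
R(z, f) = -173 + z (R(z, f) = (-69 + z) - 104 = -173 + z)
(k + R(695, 206))*(-140157 - 404190) = (268429 + (-173 + 695))*(-140157 - 404190) = (268429 + 522)*(-544347) = 268951*(-544347) = -146402669997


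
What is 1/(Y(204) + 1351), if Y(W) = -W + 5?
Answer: 1/1152 ≈ 0.00086806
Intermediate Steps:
Y(W) = 5 - W
1/(Y(204) + 1351) = 1/((5 - 1*204) + 1351) = 1/((5 - 204) + 1351) = 1/(-199 + 1351) = 1/1152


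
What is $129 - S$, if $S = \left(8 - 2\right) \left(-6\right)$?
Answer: $165$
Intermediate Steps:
$S = -36$ ($S = 6 \left(-6\right) = -36$)
$129 - S = 129 - -36 = 129 + 36 = 165$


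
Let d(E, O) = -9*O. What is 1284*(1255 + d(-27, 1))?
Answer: 1599864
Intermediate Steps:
1284*(1255 + d(-27, 1)) = 1284*(1255 - 9*1) = 1284*(1255 - 9) = 1284*1246 = 1599864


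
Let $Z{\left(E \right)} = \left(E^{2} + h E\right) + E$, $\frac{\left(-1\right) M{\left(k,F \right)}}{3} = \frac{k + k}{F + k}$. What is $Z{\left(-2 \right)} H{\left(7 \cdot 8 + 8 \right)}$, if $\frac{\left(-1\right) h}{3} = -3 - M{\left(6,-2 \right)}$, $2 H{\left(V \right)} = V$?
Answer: $1216$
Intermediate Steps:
$H{\left(V \right)} = \frac{V}{2}$
$M{\left(k,F \right)} = - \frac{6 k}{F + k}$ ($M{\left(k,F \right)} = - 3 \frac{k + k}{F + k} = - 3 \frac{2 k}{F + k} = - \frac{6 k}{F + k}$)
$h = -18$ ($h = - 3 \left(-3 - \left(-6\right) 6 \frac{1}{-2 + 6}\right) = - 3 \left(-3 - \left(-6\right) 6 \cdot \frac{1}{4}\right) = - 3 \left(-3 - -9\right) = - 3 \left(-3 + 9\right) = \left(-3\right) 6 = -18$)
$Z{\left(E \right)} = E^{2} - 17 E$ ($Z{\left(E \right)} = \left(E^{2} - 18 E\right) + E = E^{2} - 17 E$)
$Z{\left(-2 \right)} H{\left(7 \cdot 8 + 8 \right)} = - 2 \left(-17 - 2\right) \frac{7 \cdot 8 + 8}{2} = \left(-2\right) \left(-19\right) \frac{56 + 8}{2} = 38 \cdot \frac{1}{2} \cdot 64 = 38 \cdot 32 = 1216$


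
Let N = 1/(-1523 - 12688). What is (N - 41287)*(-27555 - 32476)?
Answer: 35221962096298/14211 ≈ 2.4785e+9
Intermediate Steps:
N = -1/14211 (N = 1/(-14211) = -1/14211 ≈ -7.0368e-5)
(N - 41287)*(-27555 - 32476) = (-1/14211 - 41287)*(-27555 - 32476) = -586729558/14211*(-60031) = 35221962096298/14211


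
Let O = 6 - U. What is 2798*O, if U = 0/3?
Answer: 16788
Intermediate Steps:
U = 0 (U = 0*(⅓) = 0)
O = 6 (O = 6 - 1*0 = 6 + 0 = 6)
2798*O = 2798*6 = 16788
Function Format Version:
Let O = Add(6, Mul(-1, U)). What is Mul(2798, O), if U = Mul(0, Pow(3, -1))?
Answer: 16788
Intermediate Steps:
U = 0 (U = Mul(0, Rational(1, 3)) = 0)
O = 6 (O = Add(6, Mul(-1, 0)) = Add(6, 0) = 6)
Mul(2798, O) = Mul(2798, 6) = 16788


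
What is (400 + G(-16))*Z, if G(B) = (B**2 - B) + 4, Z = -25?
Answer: -16900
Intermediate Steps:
G(B) = 4 + B**2 - B
(400 + G(-16))*Z = (400 + (4 + (-16)**2 - 1*(-16)))*(-25) = (400 + (4 + 256 + 16))*(-25) = (400 + 276)*(-25) = 676*(-25) = -16900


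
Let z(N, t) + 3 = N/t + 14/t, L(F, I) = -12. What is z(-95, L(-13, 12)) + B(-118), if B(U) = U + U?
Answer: -929/4 ≈ -232.25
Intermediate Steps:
B(U) = 2*U
z(N, t) = -3 + 14/t + N/t (z(N, t) = -3 + (N/t + 14/t) = -3 + (14/t + N/t) = -3 + 14/t + N/t)
z(-95, L(-13, 12)) + B(-118) = (14 - 95 - 3*(-12))/(-12) + 2*(-118) = -(14 - 95 + 36)/12 - 236 = -1/12*(-45) - 236 = 15/4 - 236 = -929/4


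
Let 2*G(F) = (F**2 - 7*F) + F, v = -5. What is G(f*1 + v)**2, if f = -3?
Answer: 3136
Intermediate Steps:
G(F) = F**2/2 - 3*F (G(F) = ((F**2 - 7*F) + F)/2 = (F**2 - 6*F)/2 = F**2/2 - 3*F)
G(f*1 + v)**2 = ((-3*1 - 5)*(-6 + (-3*1 - 5))/2)**2 = ((-3 - 5)*(-6 + (-3 - 5))/2)**2 = ((1/2)*(-8)*(-6 - 8))**2 = ((1/2)*(-8)*(-14))**2 = 56**2 = 3136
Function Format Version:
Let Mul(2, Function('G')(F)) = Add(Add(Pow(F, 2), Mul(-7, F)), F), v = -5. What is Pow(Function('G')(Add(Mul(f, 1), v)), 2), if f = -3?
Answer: 3136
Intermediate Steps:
Function('G')(F) = Add(Mul(Rational(1, 2), Pow(F, 2)), Mul(-3, F)) (Function('G')(F) = Mul(Rational(1, 2), Add(Add(Pow(F, 2), Mul(-7, F)), F)) = Mul(Rational(1, 2), Add(Pow(F, 2), Mul(-6, F))) = Add(Mul(Rational(1, 2), Pow(F, 2)), Mul(-3, F)))
Pow(Function('G')(Add(Mul(f, 1), v)), 2) = Pow(Mul(Rational(1, 2), Add(Mul(-3, 1), -5), Add(-6, Add(Mul(-3, 1), -5))), 2) = Pow(Mul(Rational(1, 2), Add(-3, -5), Add(-6, Add(-3, -5))), 2) = Pow(Mul(Rational(1, 2), -8, Add(-6, -8)), 2) = Pow(Mul(Rational(1, 2), -8, -14), 2) = Pow(56, 2) = 3136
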